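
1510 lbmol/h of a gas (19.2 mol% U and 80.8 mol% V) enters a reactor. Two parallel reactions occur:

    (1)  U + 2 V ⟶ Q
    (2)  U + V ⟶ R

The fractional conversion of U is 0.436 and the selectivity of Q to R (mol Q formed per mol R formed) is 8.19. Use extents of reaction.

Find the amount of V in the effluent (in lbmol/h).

Conversion of U: U consumed = 0.436 × 289.9 = 126.4 lbmol/h = 1ξ₁ + 1ξ₂.
Selectivity: 1ξ₁ / (1ξ₂) = 8.19 → ξ₁ = 8.19 ξ₂.
Substitute: (1·8.19 + 1) ξ₂ = 126.4 → ξ₂ = 13.75 lbmol/h, ξ₁ = 112.7 lbmol/h.
Outlet amounts (n = n₀ + Σ ν·ξ):
  U: 289.9 − 1(112.7) − 1(13.75) = 163.5
  V: 1220 − 2(112.7) − 1(13.75) = 981
  Q: 0 + 1(112.7) = 112.7
  R: 0 + 1(13.75) = 13.75

981 lbmol/h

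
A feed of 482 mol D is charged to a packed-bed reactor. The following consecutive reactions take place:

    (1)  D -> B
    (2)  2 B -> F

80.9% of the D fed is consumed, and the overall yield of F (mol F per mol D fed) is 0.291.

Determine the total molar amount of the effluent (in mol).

342 mol

Conversion of D: D consumed = 1ξ₁ = 0.809 × 482 → ξ₁ = 389.9 mol.
Yield of F: 1ξ₂ / 482 = 0.291 → ξ₂ = 140.3 mol.
Outlet amounts (n = n₀ + Σ ν·ξ):
  D: 482 − 1(389.9) = 92.06
  B: 0 + 1(389.9) − 2(140.3) = 109.4
  F: 0 + 1(140.3) = 140.3
Total out = 92.06 + 109.4 + 140.3 = 341.7 mol.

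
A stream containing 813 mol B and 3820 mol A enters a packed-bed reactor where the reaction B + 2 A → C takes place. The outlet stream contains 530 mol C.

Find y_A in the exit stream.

0.772

For C: n = n₀ + 1ξ → 530 = 0 + 1ξ, giving ξ = 530 mol.
Outlet amounts (n = n₀ + ν ξ):
  B: 813 − 1(530) = 283
  A: 3820 − 2(530) = 2760
  C: 0 + 1(530) = 530
Total out = 3573 mol; y_A = 2760 / 3573 = 0.7725.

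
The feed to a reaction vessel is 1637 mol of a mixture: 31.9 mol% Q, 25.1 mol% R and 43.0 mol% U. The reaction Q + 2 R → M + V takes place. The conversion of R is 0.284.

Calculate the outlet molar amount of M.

58.3 mol

R reacted = 0.284 × 410.9 = 116.7 mol; ν_R = −2, so ξ = 116.7/2 = 58.35 mol.
Outlet amounts (n = n₀ + ν ξ):
  Q: 522.2 − 1(58.35) = 463.9
  R: 410.9 − 2(58.35) = 294.2
  M: 0 + 1(58.35) = 58.35
  V: 0 + 1(58.35) = 58.35
  U: 703.9 (inert)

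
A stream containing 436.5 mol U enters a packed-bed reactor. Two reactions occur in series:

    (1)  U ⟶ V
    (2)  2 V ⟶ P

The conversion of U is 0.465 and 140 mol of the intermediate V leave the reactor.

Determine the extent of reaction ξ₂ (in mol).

ξ₂ = 31.5 mol

Conversion of U: U consumed = 1ξ₁ = 0.465 × 436.5 → ξ₁ = 203 mol.
V balance: n_V = 0 + 1ξ₁ − 2ξ₂ = 140 → ξ₂ = (1·203 − 140)/2 = 31.49 mol.
Outlet amounts (n = n₀ + Σ ν·ξ):
  U: 436.5 − 1(203) = 233.5
  V: 0 + 1(203) − 2(31.49) = 140
  P: 0 + 1(31.49) = 31.49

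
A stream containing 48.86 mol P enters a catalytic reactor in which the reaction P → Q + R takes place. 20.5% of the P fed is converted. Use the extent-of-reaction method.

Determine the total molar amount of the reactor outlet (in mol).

P reacted = 0.205 × 48.86 = 10.02 mol; ν_P = −1, so ξ = 10.02/1 = 10.02 mol.
Outlet amounts (n = n₀ + ν ξ):
  P: 48.86 − 1(10.02) = 38.84
  Q: 0 + 1(10.02) = 10.02
  R: 0 + 1(10.02) = 10.02
Total out = 38.84 + 10.02 + 10.02 = 58.88 mol.

58.9 mol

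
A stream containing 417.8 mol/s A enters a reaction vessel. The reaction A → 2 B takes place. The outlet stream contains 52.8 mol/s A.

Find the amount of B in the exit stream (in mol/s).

730 mol/s

For A: n = n₀ − 1ξ → 52.8 = 417.8 − 1ξ, giving ξ = 365 mol/s.
Outlet amounts (n = n₀ + ν ξ):
  A: 417.8 − 1(365) = 52.8
  B: 0 + 2(365) = 730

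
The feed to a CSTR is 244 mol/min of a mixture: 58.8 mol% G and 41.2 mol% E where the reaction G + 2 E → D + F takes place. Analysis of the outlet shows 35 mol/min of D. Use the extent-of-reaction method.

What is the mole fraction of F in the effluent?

0.167

For D: n = n₀ + 1ξ → 35 = 0 + 1ξ, giving ξ = 35 mol/min.
Outlet amounts (n = n₀ + ν ξ):
  G: 143.5 − 1(35) = 108.5
  E: 100.5 − 2(35) = 30.53
  D: 0 + 1(35) = 35
  F: 0 + 1(35) = 35
Total out = 209 mol/min; y_F = 35 / 209 = 0.1675.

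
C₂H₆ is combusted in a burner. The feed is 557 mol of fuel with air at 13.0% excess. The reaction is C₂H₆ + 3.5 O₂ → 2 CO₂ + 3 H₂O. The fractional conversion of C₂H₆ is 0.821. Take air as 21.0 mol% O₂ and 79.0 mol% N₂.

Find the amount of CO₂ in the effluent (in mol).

915 mol

Stoichiometric O₂ = 3.5 × 557 = 1950 mol; O₂ fed = 1950 × 1.130 = 2203 mol.
N₂ fed = 2203 × 79/21 = 8287 mol.
Fuel reacted = 0.821 × 557 → ξ = 457.3 mol.
Outlet (n = n₀ + ν ξ):
  C₂H₆: 557 − 1(457.3) = 99.7
  O₂: 2203 − 3.5(457.3) = 602.4
  N₂: 8287 (inert)
  CO₂: 0 + 2(457.3) = 914.6
  H₂O: 0 + 3(457.3) = 1372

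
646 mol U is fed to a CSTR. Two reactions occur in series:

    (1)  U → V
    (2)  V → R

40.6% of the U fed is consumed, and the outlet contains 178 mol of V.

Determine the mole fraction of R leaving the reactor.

0.13

Conversion of U: U consumed = 1ξ₁ = 0.406 × 646 → ξ₁ = 262.3 mol.
V balance: n_V = 0 + 1ξ₁ − 1ξ₂ = 178 → ξ₂ = (1·262.3 − 178)/1 = 84.28 mol.
Outlet amounts (n = n₀ + Σ ν·ξ):
  U: 646 − 1(262.3) = 383.7
  V: 0 + 1(262.3) − 1(84.28) = 178
  R: 0 + 1(84.28) = 84.28
Total out = 646 mol; y_R = 84.28 / 646 = 0.1305.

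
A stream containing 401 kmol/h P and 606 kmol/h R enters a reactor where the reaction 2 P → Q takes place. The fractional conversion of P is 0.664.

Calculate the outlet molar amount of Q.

133 kmol/h

P reacted = 0.664 × 401 = 266.3 kmol/h; ν_P = −2, so ξ = 266.3/2 = 133.1 kmol/h.
Outlet amounts (n = n₀ + ν ξ):
  P: 401 − 2(133.1) = 134.7
  Q: 0 + 1(133.1) = 133.1
  R: 606 (inert)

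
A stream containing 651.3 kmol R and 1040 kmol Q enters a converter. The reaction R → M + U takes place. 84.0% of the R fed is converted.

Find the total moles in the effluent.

R reacted = 0.84 × 651.3 = 547.1 kmol; ν_R = −1, so ξ = 547.1/1 = 547.1 kmol.
Outlet amounts (n = n₀ + ν ξ):
  R: 651.3 − 1(547.1) = 104.2
  M: 0 + 1(547.1) = 547.1
  U: 0 + 1(547.1) = 547.1
  Q: 1040 (inert)
Total out = 104.2 + 547.1 + 547.1 + 1040 = 2238 kmol.

2240 kmol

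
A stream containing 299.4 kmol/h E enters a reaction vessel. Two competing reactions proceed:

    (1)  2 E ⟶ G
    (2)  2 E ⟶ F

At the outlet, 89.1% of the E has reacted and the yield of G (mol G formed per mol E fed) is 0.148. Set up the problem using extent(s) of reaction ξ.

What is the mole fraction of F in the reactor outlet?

Yield of G: 1ξ₁ / 299.4 = 0.148 → ξ₁ = 44.31 kmol/h.
Conversion of E: 2ξ₁ + 2ξ₂ = 0.891 × 299.4 = 266.8 → ξ₂ = 89.07 kmol/h.
Outlet amounts (n = n₀ + Σ ν·ξ):
  E: 299.4 − 2(44.31) − 2(89.07) = 32.63
  G: 0 + 1(44.31) = 44.31
  F: 0 + 1(89.07) = 89.07
Total out = 166 kmol/h; y_F = 89.07 / 166 = 0.5365.

0.537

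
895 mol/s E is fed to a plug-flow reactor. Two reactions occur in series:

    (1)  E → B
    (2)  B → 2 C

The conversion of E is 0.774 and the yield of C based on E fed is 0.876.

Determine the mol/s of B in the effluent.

Conversion of E: E consumed = 1ξ₁ = 0.774 × 895 → ξ₁ = 692.7 mol/s.
Yield of C: 2ξ₂ / 895 = 0.876 → ξ₂ = 392 mol/s.
Outlet amounts (n = n₀ + Σ ν·ξ):
  E: 895 − 1(692.7) = 202.3
  B: 0 + 1(692.7) − 1(392) = 300.7
  C: 0 + 2(392) = 784

301 mol/s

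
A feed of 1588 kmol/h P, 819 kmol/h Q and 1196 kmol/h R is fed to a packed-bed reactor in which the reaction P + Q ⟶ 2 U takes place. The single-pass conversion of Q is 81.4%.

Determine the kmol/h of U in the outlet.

Q reacted = 0.814 × 819 = 666.7 kmol/h; ν_Q = −1, so ξ = 666.7/1 = 666.7 kmol/h.
Outlet amounts (n = n₀ + ν ξ):
  P: 1588 − 1(666.7) = 921.3
  Q: 819 − 1(666.7) = 152.3
  U: 0 + 2(666.7) = 1333
  R: 1196 (inert)

1330 kmol/h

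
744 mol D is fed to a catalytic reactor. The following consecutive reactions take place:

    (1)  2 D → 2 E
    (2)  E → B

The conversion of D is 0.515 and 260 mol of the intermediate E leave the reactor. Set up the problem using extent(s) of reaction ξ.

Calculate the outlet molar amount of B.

123 mol

Conversion of D: D consumed = 2ξ₁ = 0.515 × 744 → ξ₁ = 191.6 mol.
E balance: n_E = 0 + 2ξ₁ − 1ξ₂ = 260 → ξ₂ = (2·191.6 − 260)/1 = 123.2 mol.
Outlet amounts (n = n₀ + Σ ν·ξ):
  D: 744 − 2(191.6) = 360.8
  E: 0 + 2(191.6) − 1(123.2) = 260
  B: 0 + 1(123.2) = 123.2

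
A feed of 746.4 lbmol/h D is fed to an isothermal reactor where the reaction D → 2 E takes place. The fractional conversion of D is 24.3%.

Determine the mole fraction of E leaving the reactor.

D reacted = 0.243 × 746.4 = 181.4 lbmol/h; ν_D = −1, so ξ = 181.4/1 = 181.4 lbmol/h.
Outlet amounts (n = n₀ + ν ξ):
  D: 746.4 − 1(181.4) = 565
  E: 0 + 2(181.4) = 362.8
Total out = 927.8 lbmol/h; y_E = 362.8 / 927.8 = 0.391.

0.391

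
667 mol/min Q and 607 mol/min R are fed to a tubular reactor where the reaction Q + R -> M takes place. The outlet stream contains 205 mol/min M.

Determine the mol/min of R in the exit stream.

402 mol/min

For M: n = n₀ + 1ξ → 205 = 0 + 1ξ, giving ξ = 205 mol/min.
Outlet amounts (n = n₀ + ν ξ):
  Q: 667 − 1(205) = 462
  R: 607 − 1(205) = 402
  M: 0 + 1(205) = 205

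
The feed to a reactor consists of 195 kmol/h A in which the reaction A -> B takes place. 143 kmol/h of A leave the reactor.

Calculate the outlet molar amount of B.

For A: n = n₀ − 1ξ → 143 = 195 − 1ξ, giving ξ = 52 kmol/h.
Outlet amounts (n = n₀ + ν ξ):
  A: 195 − 1(52) = 143
  B: 0 + 1(52) = 52

52 kmol/h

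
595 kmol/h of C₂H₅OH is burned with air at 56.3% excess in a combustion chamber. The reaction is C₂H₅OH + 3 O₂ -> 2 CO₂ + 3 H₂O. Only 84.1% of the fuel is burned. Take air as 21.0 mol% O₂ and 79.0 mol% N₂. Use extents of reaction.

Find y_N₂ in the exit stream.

Stoichiometric O₂ = 3 × 595 = 1785 kmol/h; O₂ fed = 1785 × 1.563 = 2790 kmol/h.
N₂ fed = 2790 × 79/21 = 10500 kmol/h.
Fuel reacted = 0.841 × 595 → ξ = 500.4 kmol/h.
Outlet (n = n₀ + ν ξ):
  C₂H₅OH: 595 − 1(500.4) = 94.61
  O₂: 2790 − 3(500.4) = 1289
  N₂: 10500 (inert)
  CO₂: 0 + 2(500.4) = 1001
  H₂O: 0 + 3(500.4) = 1501
Total out = 14380 kmol/h; y_N₂ = 10500 / 14380 = 0.7298.

0.73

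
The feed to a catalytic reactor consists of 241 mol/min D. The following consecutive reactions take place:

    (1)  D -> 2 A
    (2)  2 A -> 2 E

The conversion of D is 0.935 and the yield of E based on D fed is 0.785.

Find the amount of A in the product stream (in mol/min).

Conversion of D: D consumed = 1ξ₁ = 0.935 × 241 → ξ₁ = 225.3 mol/min.
Yield of E: 2ξ₂ / 241 = 0.785 → ξ₂ = 94.59 mol/min.
Outlet amounts (n = n₀ + Σ ν·ξ):
  D: 241 − 1(225.3) = 15.66
  A: 0 + 2(225.3) − 2(94.59) = 261.5
  E: 0 + 2(94.59) = 189.2

261 mol/min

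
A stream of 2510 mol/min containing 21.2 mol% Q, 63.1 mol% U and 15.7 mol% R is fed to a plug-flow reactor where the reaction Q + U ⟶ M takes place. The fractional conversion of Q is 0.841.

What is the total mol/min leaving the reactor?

2060 mol/min

Q reacted = 0.841 × 532.1 = 447.5 mol/min; ν_Q = −1, so ξ = 447.5/1 = 447.5 mol/min.
Outlet amounts (n = n₀ + ν ξ):
  Q: 532.1 − 1(447.5) = 84.61
  U: 1584 − 1(447.5) = 1136
  M: 0 + 1(447.5) = 447.5
  R: 394.1 (inert)
Total out = 84.61 + 1136 + 447.5 + 394.1 = 2062 mol/min.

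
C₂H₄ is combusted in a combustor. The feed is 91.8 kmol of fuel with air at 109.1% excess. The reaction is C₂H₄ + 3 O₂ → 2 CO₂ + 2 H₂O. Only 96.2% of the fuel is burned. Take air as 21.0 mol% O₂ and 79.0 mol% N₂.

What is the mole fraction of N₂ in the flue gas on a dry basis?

0.815

Stoichiometric O₂ = 3 × 91.8 = 275.4 kmol; O₂ fed = 275.4 × 2.091 = 575.9 kmol.
N₂ fed = 575.9 × 79/21 = 2166 kmol.
Fuel reacted = 0.962 × 91.8 → ξ = 88.31 kmol.
Outlet (n = n₀ + ν ξ):
  C₂H₄: 91.8 − 1(88.31) = 3.488
  O₂: 575.9 − 3(88.31) = 310.9
  N₂: 2166 (inert)
  CO₂: 0 + 2(88.31) = 176.6
  H₂O: 0 + 2(88.31) = 176.6
Dry total = 2657 kmol; y_N₂ (dry) = 2166 / 2657 = 0.8152.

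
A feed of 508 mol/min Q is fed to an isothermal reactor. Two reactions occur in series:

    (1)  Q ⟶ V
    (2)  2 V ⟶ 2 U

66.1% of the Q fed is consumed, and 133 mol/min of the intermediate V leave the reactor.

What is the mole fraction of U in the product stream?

0.399

Conversion of Q: Q consumed = 1ξ₁ = 0.661 × 508 → ξ₁ = 335.8 mol/min.
V balance: n_V = 0 + 1ξ₁ − 2ξ₂ = 133 → ξ₂ = (1·335.8 − 133)/2 = 101.4 mol/min.
Outlet amounts (n = n₀ + Σ ν·ξ):
  Q: 508 − 1(335.8) = 172.2
  V: 0 + 1(335.8) − 2(101.4) = 133
  U: 0 + 2(101.4) = 202.8
Total out = 508 mol/min; y_U = 202.8 / 508 = 0.3992.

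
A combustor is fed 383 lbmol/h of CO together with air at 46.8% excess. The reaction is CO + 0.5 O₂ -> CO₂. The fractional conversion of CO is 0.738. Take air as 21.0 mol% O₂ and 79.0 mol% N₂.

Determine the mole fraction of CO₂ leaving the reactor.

0.179

Stoichiometric O₂ = 0.5 × 383 = 191.5 lbmol/h; O₂ fed = 191.5 × 1.468 = 281.1 lbmol/h.
N₂ fed = 281.1 × 79/21 = 1058 lbmol/h.
Fuel reacted = 0.738 × 383 → ξ = 282.7 lbmol/h.
Outlet (n = n₀ + ν ξ):
  CO: 383 − 1(282.7) = 100.3
  O₂: 281.1 − 0.5(282.7) = 139.8
  N₂: 1058 (inert)
  CO₂: 0 + 1(282.7) = 282.7
Total out = 1580 lbmol/h; y_CO₂ = 282.7 / 1580 = 0.1789.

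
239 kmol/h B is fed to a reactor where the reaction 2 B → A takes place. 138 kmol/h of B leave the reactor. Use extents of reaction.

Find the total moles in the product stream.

For B: n = n₀ − 2ξ → 138 = 239 − 2ξ, giving ξ = 50.5 kmol/h.
Outlet amounts (n = n₀ + ν ξ):
  B: 239 − 2(50.5) = 138
  A: 0 + 1(50.5) = 50.5
Total out = 138 + 50.5 = 188.5 kmol/h.

188 kmol/h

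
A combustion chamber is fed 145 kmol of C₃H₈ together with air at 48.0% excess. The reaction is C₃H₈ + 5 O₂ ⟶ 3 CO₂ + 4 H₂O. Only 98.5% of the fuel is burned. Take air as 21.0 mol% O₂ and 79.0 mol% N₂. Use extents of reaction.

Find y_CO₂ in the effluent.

Stoichiometric O₂ = 5 × 145 = 725 kmol; O₂ fed = 725 × 1.480 = 1073 kmol.
N₂ fed = 1073 × 79/21 = 4037 kmol.
Fuel reacted = 0.985 × 145 → ξ = 142.8 kmol.
Outlet (n = n₀ + ν ξ):
  C₃H₈: 145 − 1(142.8) = 2.175
  O₂: 1073 − 5(142.8) = 358.9
  N₂: 4037 (inert)
  CO₂: 0 + 3(142.8) = 428.5
  H₂O: 0 + 4(142.8) = 571.3
Total out = 5397 kmol; y_CO₂ = 428.5 / 5397 = 0.07939.

0.0794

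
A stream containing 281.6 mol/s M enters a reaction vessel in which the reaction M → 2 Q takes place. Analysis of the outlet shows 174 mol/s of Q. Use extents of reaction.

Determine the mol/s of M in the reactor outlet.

For Q: n = n₀ + 2ξ → 174 = 0 + 2ξ, giving ξ = 87 mol/s.
Outlet amounts (n = n₀ + ν ξ):
  M: 281.6 − 1(87) = 194.6
  Q: 0 + 2(87) = 174

195 mol/s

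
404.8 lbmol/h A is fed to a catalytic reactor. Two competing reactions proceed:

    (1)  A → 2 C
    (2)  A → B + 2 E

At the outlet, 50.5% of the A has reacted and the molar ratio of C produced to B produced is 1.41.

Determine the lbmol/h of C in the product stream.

169 lbmol/h

Conversion of A: A consumed = 0.505 × 404.8 = 204.4 lbmol/h = 1ξ₁ + 1ξ₂.
Selectivity: 2ξ₁ / (1ξ₂) = 1.41 → ξ₁ = 0.705 ξ₂.
Substitute: (1·0.705 + 1) ξ₂ = 204.4 → ξ₂ = 119.9 lbmol/h, ξ₁ = 84.53 lbmol/h.
Outlet amounts (n = n₀ + Σ ν·ξ):
  A: 404.8 − 1(84.53) − 1(119.9) = 200.4
  C: 0 + 2(84.53) = 169.1
  B: 0 + 1(119.9) = 119.9
  E: 0 + 2(119.9) = 239.8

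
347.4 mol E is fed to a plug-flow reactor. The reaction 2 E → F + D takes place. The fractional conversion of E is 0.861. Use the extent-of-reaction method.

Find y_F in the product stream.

E reacted = 0.861 × 347.4 = 299.1 mol; ν_E = −2, so ξ = 299.1/2 = 149.6 mol.
Outlet amounts (n = n₀ + ν ξ):
  E: 347.4 − 2(149.6) = 48.29
  F: 0 + 1(149.6) = 149.6
  D: 0 + 1(149.6) = 149.6
Total out = 347.4 mol; y_F = 149.6 / 347.4 = 0.4305.

0.431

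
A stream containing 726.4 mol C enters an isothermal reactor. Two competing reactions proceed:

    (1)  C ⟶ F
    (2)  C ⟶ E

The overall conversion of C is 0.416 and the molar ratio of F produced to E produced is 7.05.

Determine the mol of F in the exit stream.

Conversion of C: C consumed = 0.416 × 726.4 = 302.2 mol = 1ξ₁ + 1ξ₂.
Selectivity: 1ξ₁ / (1ξ₂) = 7.05 → ξ₁ = 7.05 ξ₂.
Substitute: (1·7.05 + 1) ξ₂ = 302.2 → ξ₂ = 37.54 mol, ξ₁ = 264.6 mol.
Outlet amounts (n = n₀ + Σ ν·ξ):
  C: 726.4 − 1(264.6) − 1(37.54) = 424.2
  F: 0 + 1(264.6) = 264.6
  E: 0 + 1(37.54) = 37.54

265 mol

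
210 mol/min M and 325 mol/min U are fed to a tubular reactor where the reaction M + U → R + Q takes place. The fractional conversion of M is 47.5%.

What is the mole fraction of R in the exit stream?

M reacted = 0.475 × 210 = 99.75 mol/min; ν_M = −1, so ξ = 99.75/1 = 99.75 mol/min.
Outlet amounts (n = n₀ + ν ξ):
  M: 210 − 1(99.75) = 110.2
  U: 325 − 1(99.75) = 225.2
  R: 0 + 1(99.75) = 99.75
  Q: 0 + 1(99.75) = 99.75
Total out = 535 mol/min; y_R = 99.75 / 535 = 0.1864.

0.186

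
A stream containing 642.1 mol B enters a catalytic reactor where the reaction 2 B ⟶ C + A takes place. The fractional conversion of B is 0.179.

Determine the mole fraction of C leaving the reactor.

B reacted = 0.179 × 642.1 = 114.9 mol; ν_B = −2, so ξ = 114.9/2 = 57.47 mol.
Outlet amounts (n = n₀ + ν ξ):
  B: 642.1 − 2(57.47) = 527.2
  C: 0 + 1(57.47) = 57.47
  A: 0 + 1(57.47) = 57.47
Total out = 642.1 mol; y_C = 57.47 / 642.1 = 0.0895.

0.0895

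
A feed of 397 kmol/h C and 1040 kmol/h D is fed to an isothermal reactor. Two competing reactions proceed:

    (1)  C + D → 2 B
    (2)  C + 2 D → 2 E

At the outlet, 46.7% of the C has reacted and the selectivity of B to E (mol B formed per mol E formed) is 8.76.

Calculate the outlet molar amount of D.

836 kmol/h

Conversion of C: C consumed = 0.467 × 397 = 185.4 kmol/h = 1ξ₁ + 1ξ₂.
Selectivity: 2ξ₁ / (2ξ₂) = 8.76 → ξ₁ = 8.76 ξ₂.
Substitute: (1·8.76 + 1) ξ₂ = 185.4 → ξ₂ = 19 kmol/h, ξ₁ = 166.4 kmol/h.
Outlet amounts (n = n₀ + Σ ν·ξ):
  C: 397 − 1(166.4) − 1(19) = 211.6
  D: 1040 − 1(166.4) − 2(19) = 835.6
  B: 0 + 2(166.4) = 332.8
  E: 0 + 2(19) = 37.99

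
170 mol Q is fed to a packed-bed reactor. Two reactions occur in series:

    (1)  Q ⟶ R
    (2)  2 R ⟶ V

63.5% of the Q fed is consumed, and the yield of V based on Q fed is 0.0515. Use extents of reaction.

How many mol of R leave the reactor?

Conversion of Q: Q consumed = 1ξ₁ = 0.635 × 170 → ξ₁ = 108 mol.
Yield of V: 1ξ₂ / 170 = 0.0515 → ξ₂ = 8.755 mol.
Outlet amounts (n = n₀ + Σ ν·ξ):
  Q: 170 − 1(108) = 62.05
  R: 0 + 1(108) − 2(8.755) = 90.44
  V: 0 + 1(8.755) = 8.755

90.4 mol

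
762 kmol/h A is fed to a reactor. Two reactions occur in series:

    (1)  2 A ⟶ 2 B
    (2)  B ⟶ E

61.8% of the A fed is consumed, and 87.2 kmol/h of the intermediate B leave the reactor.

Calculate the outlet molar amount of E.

384 kmol/h

Conversion of A: A consumed = 2ξ₁ = 0.618 × 762 → ξ₁ = 235.5 kmol/h.
B balance: n_B = 0 + 2ξ₁ − 1ξ₂ = 87.2 → ξ₂ = (2·235.5 − 87.2)/1 = 383.7 kmol/h.
Outlet amounts (n = n₀ + Σ ν·ξ):
  A: 762 − 2(235.5) = 291.1
  B: 0 + 2(235.5) − 1(383.7) = 87.2
  E: 0 + 1(383.7) = 383.7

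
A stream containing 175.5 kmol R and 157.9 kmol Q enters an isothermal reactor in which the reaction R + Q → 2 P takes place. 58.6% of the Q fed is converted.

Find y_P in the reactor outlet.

0.555

Q reacted = 0.586 × 157.9 = 92.53 kmol; ν_Q = −1, so ξ = 92.53/1 = 92.53 kmol.
Outlet amounts (n = n₀ + ν ξ):
  R: 175.5 − 1(92.53) = 82.97
  Q: 157.9 − 1(92.53) = 65.37
  P: 0 + 2(92.53) = 185.1
Total out = 333.4 kmol; y_P = 185.1 / 333.4 = 0.5551.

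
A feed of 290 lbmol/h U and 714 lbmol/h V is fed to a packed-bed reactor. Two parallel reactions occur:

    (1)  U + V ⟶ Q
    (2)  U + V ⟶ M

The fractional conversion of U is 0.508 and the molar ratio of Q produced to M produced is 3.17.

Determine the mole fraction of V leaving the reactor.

0.661

Conversion of U: U consumed = 0.508 × 290 = 147.3 lbmol/h = 1ξ₁ + 1ξ₂.
Selectivity: 1ξ₁ / (1ξ₂) = 3.17 → ξ₁ = 3.17 ξ₂.
Substitute: (1·3.17 + 1) ξ₂ = 147.3 → ξ₂ = 35.33 lbmol/h, ξ₁ = 112 lbmol/h.
Outlet amounts (n = n₀ + Σ ν·ξ):
  U: 290 − 1(112) − 1(35.33) = 142.7
  V: 714 − 1(112) − 1(35.33) = 566.7
  Q: 0 + 1(112) = 112
  M: 0 + 1(35.33) = 35.33
Total out = 856.7 lbmol/h; y_V = 566.7 / 856.7 = 0.6615.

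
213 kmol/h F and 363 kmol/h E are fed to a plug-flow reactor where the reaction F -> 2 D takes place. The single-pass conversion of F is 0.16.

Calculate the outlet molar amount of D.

68.2 kmol/h

F reacted = 0.16 × 213 = 34.08 kmol/h; ν_F = −1, so ξ = 34.08/1 = 34.08 kmol/h.
Outlet amounts (n = n₀ + ν ξ):
  F: 213 − 1(34.08) = 178.9
  D: 0 + 2(34.08) = 68.16
  E: 363 (inert)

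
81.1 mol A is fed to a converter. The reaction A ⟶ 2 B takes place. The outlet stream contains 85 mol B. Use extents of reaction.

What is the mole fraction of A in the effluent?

For B: n = n₀ + 2ξ → 85 = 0 + 2ξ, giving ξ = 42.5 mol.
Outlet amounts (n = n₀ + ν ξ):
  A: 81.1 − 1(42.5) = 38.6
  B: 0 + 2(42.5) = 85
Total out = 123.6 mol; y_A = 38.6 / 123.6 = 0.3123.

0.312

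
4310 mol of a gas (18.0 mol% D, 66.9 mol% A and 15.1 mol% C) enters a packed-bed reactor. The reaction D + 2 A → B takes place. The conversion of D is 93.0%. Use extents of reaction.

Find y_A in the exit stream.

D reacted = 0.93 × 775.8 = 721.5 mol; ν_D = −1, so ξ = 721.5/1 = 721.5 mol.
Outlet amounts (n = n₀ + ν ξ):
  D: 775.8 − 1(721.5) = 54.31
  A: 2883 − 2(721.5) = 1440
  B: 0 + 1(721.5) = 721.5
  C: 650.8 (inert)
Total out = 2867 mol; y_A = 1440 / 2867 = 0.5024.

0.502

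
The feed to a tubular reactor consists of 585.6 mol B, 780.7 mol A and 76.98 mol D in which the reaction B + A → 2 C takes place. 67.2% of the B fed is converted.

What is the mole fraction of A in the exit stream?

B reacted = 0.672 × 585.6 = 393.5 mol; ν_B = −1, so ξ = 393.5/1 = 393.5 mol.
Outlet amounts (n = n₀ + ν ξ):
  B: 585.6 − 1(393.5) = 192.1
  A: 780.7 − 1(393.5) = 387.2
  C: 0 + 2(393.5) = 787
  D: 76.98 (inert)
Total out = 1443 mol; y_A = 387.2 / 1443 = 0.2683.

0.268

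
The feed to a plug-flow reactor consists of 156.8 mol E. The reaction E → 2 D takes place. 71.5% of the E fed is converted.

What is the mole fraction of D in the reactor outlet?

E reacted = 0.715 × 156.8 = 112.1 mol; ν_E = −1, so ξ = 112.1/1 = 112.1 mol.
Outlet amounts (n = n₀ + ν ξ):
  E: 156.8 − 1(112.1) = 44.69
  D: 0 + 2(112.1) = 224.2
Total out = 268.9 mol; y_D = 224.2 / 268.9 = 0.8338.

0.834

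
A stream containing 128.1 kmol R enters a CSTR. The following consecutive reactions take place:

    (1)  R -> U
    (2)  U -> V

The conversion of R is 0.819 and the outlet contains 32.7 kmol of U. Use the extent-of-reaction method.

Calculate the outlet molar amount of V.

72.2 kmol

Conversion of R: R consumed = 1ξ₁ = 0.819 × 128.1 → ξ₁ = 104.9 kmol.
U balance: n_U = 0 + 1ξ₁ − 1ξ₂ = 32.7 → ξ₂ = (1·104.9 − 32.7)/1 = 72.21 kmol.
Outlet amounts (n = n₀ + Σ ν·ξ):
  R: 128.1 − 1(104.9) = 23.19
  U: 0 + 1(104.9) − 1(72.21) = 32.7
  V: 0 + 1(72.21) = 72.21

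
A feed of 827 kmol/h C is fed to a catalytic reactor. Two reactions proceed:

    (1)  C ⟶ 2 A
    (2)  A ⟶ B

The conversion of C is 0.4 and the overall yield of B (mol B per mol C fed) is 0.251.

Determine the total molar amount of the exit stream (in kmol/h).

Conversion of C: C consumed = 1ξ₁ = 0.4 × 827 → ξ₁ = 330.8 kmol/h.
Yield of B: 1ξ₂ / 827 = 0.251 → ξ₂ = 207.6 kmol/h.
Outlet amounts (n = n₀ + Σ ν·ξ):
  C: 827 − 1(330.8) = 496.2
  A: 0 + 2(330.8) − 1(207.6) = 454
  B: 0 + 1(207.6) = 207.6
Total out = 496.2 + 454 + 207.6 = 1158 kmol/h.

1160 kmol/h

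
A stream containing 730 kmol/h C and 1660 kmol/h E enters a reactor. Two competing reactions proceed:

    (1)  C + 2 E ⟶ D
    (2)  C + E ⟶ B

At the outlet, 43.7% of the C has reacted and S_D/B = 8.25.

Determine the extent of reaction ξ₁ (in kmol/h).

Conversion of C: C consumed = 0.437 × 730 = 319 kmol/h = 1ξ₁ + 1ξ₂.
Selectivity: 1ξ₁ / (1ξ₂) = 8.25 → ξ₁ = 8.25 ξ₂.
Substitute: (1·8.25 + 1) ξ₂ = 319 → ξ₂ = 34.49 kmol/h, ξ₁ = 284.5 kmol/h.
Outlet amounts (n = n₀ + Σ ν·ξ):
  C: 730 − 1(284.5) − 1(34.49) = 411
  E: 1660 − 2(284.5) − 1(34.49) = 1056
  D: 0 + 1(284.5) = 284.5
  B: 0 + 1(34.49) = 34.49

ξ₁ = 285 kmol/h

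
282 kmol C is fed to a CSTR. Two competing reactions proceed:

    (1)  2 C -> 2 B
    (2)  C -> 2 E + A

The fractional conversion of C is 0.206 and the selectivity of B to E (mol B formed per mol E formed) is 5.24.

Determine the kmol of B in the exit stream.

Conversion of C: C consumed = 0.206 × 282 = 58.09 kmol = 2ξ₁ + 1ξ₂.
Selectivity: 2ξ₁ / (2ξ₂) = 5.24 → ξ₁ = 5.24 ξ₂.
Substitute: (2·5.24 + 1) ξ₂ = 58.09 → ξ₂ = 5.06 kmol, ξ₁ = 26.52 kmol.
Outlet amounts (n = n₀ + Σ ν·ξ):
  C: 282 − 2(26.52) − 1(5.06) = 223.9
  B: 0 + 2(26.52) = 53.03
  E: 0 + 2(5.06) = 10.12
  A: 0 + 1(5.06) = 5.06

53 kmol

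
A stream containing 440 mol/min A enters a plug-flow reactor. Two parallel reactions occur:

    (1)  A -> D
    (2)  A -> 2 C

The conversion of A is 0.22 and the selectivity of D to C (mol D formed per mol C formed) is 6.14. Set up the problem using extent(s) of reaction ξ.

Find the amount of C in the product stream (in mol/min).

14.6 mol/min

Conversion of A: A consumed = 0.22 × 440 = 96.8 mol/min = 1ξ₁ + 1ξ₂.
Selectivity: 1ξ₁ / (2ξ₂) = 6.14 → ξ₁ = 12.28 ξ₂.
Substitute: (1·12.28 + 1) ξ₂ = 96.8 → ξ₂ = 7.289 mol/min, ξ₁ = 89.51 mol/min.
Outlet amounts (n = n₀ + Σ ν·ξ):
  A: 440 − 1(89.51) − 1(7.289) = 343.2
  D: 0 + 1(89.51) = 89.51
  C: 0 + 2(7.289) = 14.58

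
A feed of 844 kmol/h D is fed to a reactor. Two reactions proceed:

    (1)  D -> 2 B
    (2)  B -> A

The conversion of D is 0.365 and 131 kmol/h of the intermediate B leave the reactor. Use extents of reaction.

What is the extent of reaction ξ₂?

Conversion of D: D consumed = 1ξ₁ = 0.365 × 844 → ξ₁ = 308.1 kmol/h.
B balance: n_B = 0 + 2ξ₁ − 1ξ₂ = 131 → ξ₂ = (2·308.1 − 131)/1 = 485.1 kmol/h.
Outlet amounts (n = n₀ + Σ ν·ξ):
  D: 844 − 1(308.1) = 535.9
  B: 0 + 2(308.1) − 1(485.1) = 131
  A: 0 + 1(485.1) = 485.1

ξ₂ = 485 kmol/h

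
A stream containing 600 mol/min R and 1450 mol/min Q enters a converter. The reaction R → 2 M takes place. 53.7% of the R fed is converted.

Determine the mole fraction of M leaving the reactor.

R reacted = 0.537 × 600 = 322.2 mol/min; ν_R = −1, so ξ = 322.2/1 = 322.2 mol/min.
Outlet amounts (n = n₀ + ν ξ):
  R: 600 − 1(322.2) = 277.8
  M: 0 + 2(322.2) = 644.4
  Q: 1450 (inert)
Total out = 2372 mol/min; y_M = 644.4 / 2372 = 0.2716.

0.272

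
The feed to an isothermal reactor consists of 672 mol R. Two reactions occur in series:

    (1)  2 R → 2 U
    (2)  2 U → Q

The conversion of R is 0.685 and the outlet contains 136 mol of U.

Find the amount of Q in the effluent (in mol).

Conversion of R: R consumed = 2ξ₁ = 0.685 × 672 → ξ₁ = 230.2 mol.
U balance: n_U = 0 + 2ξ₁ − 2ξ₂ = 136 → ξ₂ = (2·230.2 − 136)/2 = 162.2 mol.
Outlet amounts (n = n₀ + Σ ν·ξ):
  R: 672 − 2(230.2) = 211.7
  U: 0 + 2(230.2) − 2(162.2) = 136
  Q: 0 + 1(162.2) = 162.2

162 mol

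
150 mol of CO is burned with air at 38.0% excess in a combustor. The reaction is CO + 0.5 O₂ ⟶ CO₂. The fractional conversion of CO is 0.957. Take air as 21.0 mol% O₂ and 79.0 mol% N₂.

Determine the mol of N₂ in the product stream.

Stoichiometric O₂ = 0.5 × 150 = 75 mol; O₂ fed = 75 × 1.380 = 103.5 mol.
N₂ fed = 103.5 × 79/21 = 389.4 mol.
Fuel reacted = 0.957 × 150 → ξ = 143.5 mol.
Outlet (n = n₀ + ν ξ):
  CO: 150 − 1(143.5) = 6.45
  O₂: 103.5 − 0.5(143.5) = 31.72
  N₂: 389.4 (inert)
  CO₂: 0 + 1(143.5) = 143.5

389 mol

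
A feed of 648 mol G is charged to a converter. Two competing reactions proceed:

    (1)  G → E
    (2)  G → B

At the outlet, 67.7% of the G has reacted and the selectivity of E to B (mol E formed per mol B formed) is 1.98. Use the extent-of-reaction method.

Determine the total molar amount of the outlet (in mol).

Conversion of G: G consumed = 0.677 × 648 = 438.7 mol = 1ξ₁ + 1ξ₂.
Selectivity: 1ξ₁ / (1ξ₂) = 1.98 → ξ₁ = 1.98 ξ₂.
Substitute: (1·1.98 + 1) ξ₂ = 438.7 → ξ₂ = 147.2 mol, ξ₁ = 291.5 mol.
Outlet amounts (n = n₀ + Σ ν·ξ):
  G: 648 − 1(291.5) − 1(147.2) = 209.3
  E: 0 + 1(291.5) = 291.5
  B: 0 + 1(147.2) = 147.2
Total out = 209.3 + 291.5 + 147.2 = 648 mol.

648 mol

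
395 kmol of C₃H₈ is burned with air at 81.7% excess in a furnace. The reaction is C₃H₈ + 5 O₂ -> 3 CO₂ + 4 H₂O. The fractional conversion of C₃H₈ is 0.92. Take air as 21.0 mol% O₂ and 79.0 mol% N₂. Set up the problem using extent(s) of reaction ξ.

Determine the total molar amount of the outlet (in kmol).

17800 kmol

Stoichiometric O₂ = 5 × 395 = 1975 kmol; O₂ fed = 1975 × 1.817 = 3589 kmol.
N₂ fed = 3589 × 79/21 = 13500 kmol.
Fuel reacted = 0.92 × 395 → ξ = 363.4 kmol.
Outlet (n = n₀ + ν ξ):
  C₃H₈: 395 − 1(363.4) = 31.6
  O₂: 3589 − 5(363.4) = 1772
  N₂: 13500 (inert)
  CO₂: 0 + 3(363.4) = 1090
  H₂O: 0 + 4(363.4) = 1454
Total out = 31.6 + 1772 + 13500 + 1090 + 1454 = 17850 kmol.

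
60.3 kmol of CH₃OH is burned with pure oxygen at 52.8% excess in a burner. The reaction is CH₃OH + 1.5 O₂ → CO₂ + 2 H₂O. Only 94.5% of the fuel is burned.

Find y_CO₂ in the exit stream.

0.251

Stoichiometric O₂ = 1.5 × 60.3 = 90.45 kmol; O₂ fed = 90.45 × 1.528 = 138.2 kmol.
Fuel reacted = 0.945 × 60.3 → ξ = 56.98 kmol.
Outlet (n = n₀ + ν ξ):
  CH₃OH: 60.3 − 1(56.98) = 3.317
  O₂: 138.2 − 1.5(56.98) = 52.73
  CO₂: 0 + 1(56.98) = 56.98
  H₂O: 0 + 2(56.98) = 114
Total out = 227 kmol; y_CO₂ = 56.98 / 227 = 0.251.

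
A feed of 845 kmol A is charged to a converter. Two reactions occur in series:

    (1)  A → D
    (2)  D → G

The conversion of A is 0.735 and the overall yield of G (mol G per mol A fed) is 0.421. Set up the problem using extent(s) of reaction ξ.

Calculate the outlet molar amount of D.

265 kmol

Conversion of A: A consumed = 1ξ₁ = 0.735 × 845 → ξ₁ = 621.1 kmol.
Yield of G: 1ξ₂ / 845 = 0.421 → ξ₂ = 355.7 kmol.
Outlet amounts (n = n₀ + Σ ν·ξ):
  A: 845 − 1(621.1) = 223.9
  D: 0 + 1(621.1) − 1(355.7) = 265.3
  G: 0 + 1(355.7) = 355.7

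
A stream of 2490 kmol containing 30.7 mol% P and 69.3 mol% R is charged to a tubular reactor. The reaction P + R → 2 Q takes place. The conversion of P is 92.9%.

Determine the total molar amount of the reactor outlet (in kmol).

P reacted = 0.929 × 764.4 = 710.2 kmol; ν_P = −1, so ξ = 710.2/1 = 710.2 kmol.
Outlet amounts (n = n₀ + ν ξ):
  P: 764.4 − 1(710.2) = 54.27
  R: 1726 − 1(710.2) = 1015
  Q: 0 + 2(710.2) = 1420
Total out = 54.27 + 1015 + 1420 = 2490 kmol.

2490 kmol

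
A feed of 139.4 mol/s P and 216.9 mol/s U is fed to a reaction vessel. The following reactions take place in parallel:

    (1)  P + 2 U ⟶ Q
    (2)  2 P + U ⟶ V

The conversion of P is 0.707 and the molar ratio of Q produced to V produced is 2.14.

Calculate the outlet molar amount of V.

23.8 mol/s

Conversion of P: P consumed = 0.707 × 139.4 = 98.56 mol/s = 1ξ₁ + 2ξ₂.
Selectivity: 1ξ₁ / (1ξ₂) = 2.14 → ξ₁ = 2.14 ξ₂.
Substitute: (1·2.14 + 2) ξ₂ = 98.56 → ξ₂ = 23.81 mol/s, ξ₁ = 50.94 mol/s.
Outlet amounts (n = n₀ + Σ ν·ξ):
  P: 139.4 − 1(50.94) − 2(23.81) = 40.84
  U: 216.9 − 2(50.94) − 1(23.81) = 91.21
  Q: 0 + 1(50.94) = 50.94
  V: 0 + 1(23.81) = 23.81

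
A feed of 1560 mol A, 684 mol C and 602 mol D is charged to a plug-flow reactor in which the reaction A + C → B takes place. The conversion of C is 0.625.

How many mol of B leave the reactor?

428 mol

C reacted = 0.625 × 684 = 427.5 mol; ν_C = −1, so ξ = 427.5/1 = 427.5 mol.
Outlet amounts (n = n₀ + ν ξ):
  A: 1560 − 1(427.5) = 1132
  C: 684 − 1(427.5) = 256.5
  B: 0 + 1(427.5) = 427.5
  D: 602 (inert)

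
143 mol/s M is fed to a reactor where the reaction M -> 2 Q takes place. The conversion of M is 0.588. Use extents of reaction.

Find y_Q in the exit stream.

0.741

M reacted = 0.588 × 143 = 84.08 mol/s; ν_M = −1, so ξ = 84.08/1 = 84.08 mol/s.
Outlet amounts (n = n₀ + ν ξ):
  M: 143 − 1(84.08) = 58.92
  Q: 0 + 2(84.08) = 168.2
Total out = 227.1 mol/s; y_Q = 168.2 / 227.1 = 0.7406.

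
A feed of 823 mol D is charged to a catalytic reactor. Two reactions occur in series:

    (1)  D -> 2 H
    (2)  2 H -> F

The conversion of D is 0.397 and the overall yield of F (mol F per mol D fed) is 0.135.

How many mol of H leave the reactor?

431 mol

Conversion of D: D consumed = 1ξ₁ = 0.397 × 823 → ξ₁ = 326.7 mol.
Yield of F: 1ξ₂ / 823 = 0.135 → ξ₂ = 111.1 mol.
Outlet amounts (n = n₀ + Σ ν·ξ):
  D: 823 − 1(326.7) = 496.3
  H: 0 + 2(326.7) − 2(111.1) = 431.3
  F: 0 + 1(111.1) = 111.1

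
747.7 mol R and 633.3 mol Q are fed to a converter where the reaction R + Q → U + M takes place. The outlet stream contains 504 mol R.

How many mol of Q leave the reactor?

390 mol

For R: n = n₀ − 1ξ → 504 = 747.7 − 1ξ, giving ξ = 243.7 mol.
Outlet amounts (n = n₀ + ν ξ):
  R: 747.7 − 1(243.7) = 504
  Q: 633.3 − 1(243.7) = 389.6
  U: 0 + 1(243.7) = 243.7
  M: 0 + 1(243.7) = 243.7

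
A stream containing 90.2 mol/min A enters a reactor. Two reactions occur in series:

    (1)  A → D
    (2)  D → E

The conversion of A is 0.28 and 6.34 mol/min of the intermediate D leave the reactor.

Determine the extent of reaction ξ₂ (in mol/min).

Conversion of A: A consumed = 1ξ₁ = 0.28 × 90.2 → ξ₁ = 25.26 mol/min.
D balance: n_D = 0 + 1ξ₁ − 1ξ₂ = 6.34 → ξ₂ = (1·25.26 − 6.34)/1 = 18.92 mol/min.
Outlet amounts (n = n₀ + Σ ν·ξ):
  A: 90.2 − 1(25.26) = 64.94
  D: 0 + 1(25.26) − 1(18.92) = 6.34
  E: 0 + 1(18.92) = 18.92

ξ₂ = 18.9 mol/min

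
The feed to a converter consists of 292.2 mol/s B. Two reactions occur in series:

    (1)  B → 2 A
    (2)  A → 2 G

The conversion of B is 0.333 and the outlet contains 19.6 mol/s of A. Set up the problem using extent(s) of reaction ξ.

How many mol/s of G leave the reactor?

350 mol/s

Conversion of B: B consumed = 1ξ₁ = 0.333 × 292.2 → ξ₁ = 97.3 mol/s.
A balance: n_A = 0 + 2ξ₁ − 1ξ₂ = 19.6 → ξ₂ = (2·97.3 − 19.6)/1 = 175 mol/s.
Outlet amounts (n = n₀ + Σ ν·ξ):
  B: 292.2 − 1(97.3) = 194.9
  A: 0 + 2(97.3) − 1(175) = 19.6
  G: 0 + 2(175) = 350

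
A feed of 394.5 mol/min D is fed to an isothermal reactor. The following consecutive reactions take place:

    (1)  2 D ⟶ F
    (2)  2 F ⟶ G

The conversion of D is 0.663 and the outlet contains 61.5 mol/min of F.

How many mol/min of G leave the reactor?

34.6 mol/min

Conversion of D: D consumed = 2ξ₁ = 0.663 × 394.5 → ξ₁ = 130.8 mol/min.
F balance: n_F = 0 + 1ξ₁ − 2ξ₂ = 61.5 → ξ₂ = (1·130.8 − 61.5)/2 = 34.64 mol/min.
Outlet amounts (n = n₀ + Σ ν·ξ):
  D: 394.5 − 2(130.8) = 132.9
  F: 0 + 1(130.8) − 2(34.64) = 61.5
  G: 0 + 1(34.64) = 34.64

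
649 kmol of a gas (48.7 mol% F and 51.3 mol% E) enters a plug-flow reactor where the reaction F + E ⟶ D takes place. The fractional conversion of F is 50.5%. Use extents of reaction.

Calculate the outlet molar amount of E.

173 kmol

F reacted = 0.505 × 316.1 = 159.6 kmol; ν_F = −1, so ξ = 159.6/1 = 159.6 kmol.
Outlet amounts (n = n₀ + ν ξ):
  F: 316.1 − 1(159.6) = 156.5
  E: 332.9 − 1(159.6) = 173.3
  D: 0 + 1(159.6) = 159.6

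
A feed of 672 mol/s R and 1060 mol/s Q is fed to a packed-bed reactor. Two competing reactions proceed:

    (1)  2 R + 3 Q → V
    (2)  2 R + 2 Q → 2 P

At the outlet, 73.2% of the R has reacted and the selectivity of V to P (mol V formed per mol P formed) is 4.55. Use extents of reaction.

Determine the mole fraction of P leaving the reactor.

Conversion of R: R consumed = 0.732 × 672 = 491.9 mol/s = 2ξ₁ + 2ξ₂.
Selectivity: 1ξ₁ / (2ξ₂) = 4.55 → ξ₁ = 9.1 ξ₂.
Substitute: (2·9.1 + 2) ξ₂ = 491.9 → ξ₂ = 24.35 mol/s, ξ₁ = 221.6 mol/s.
Outlet amounts (n = n₀ + Σ ν·ξ):
  R: 672 − 2(221.6) − 2(24.35) = 180.1
  Q: 1060 − 3(221.6) − 2(24.35) = 346.5
  V: 0 + 1(221.6) = 221.6
  P: 0 + 2(24.35) = 48.7
Total out = 796.9 mol/s; y_P = 48.7 / 796.9 = 0.06112.

0.0611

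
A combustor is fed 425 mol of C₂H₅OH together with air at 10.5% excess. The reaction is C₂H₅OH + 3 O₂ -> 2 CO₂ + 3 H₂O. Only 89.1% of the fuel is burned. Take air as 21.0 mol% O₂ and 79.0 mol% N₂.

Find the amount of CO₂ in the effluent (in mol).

Stoichiometric O₂ = 3 × 425 = 1275 mol; O₂ fed = 1275 × 1.105 = 1409 mol.
N₂ fed = 1409 × 79/21 = 5300 mol.
Fuel reacted = 0.891 × 425 → ξ = 378.7 mol.
Outlet (n = n₀ + ν ξ):
  C₂H₅OH: 425 − 1(378.7) = 46.32
  O₂: 1409 − 3(378.7) = 272.8
  N₂: 5300 (inert)
  CO₂: 0 + 2(378.7) = 757.4
  H₂O: 0 + 3(378.7) = 1136

757 mol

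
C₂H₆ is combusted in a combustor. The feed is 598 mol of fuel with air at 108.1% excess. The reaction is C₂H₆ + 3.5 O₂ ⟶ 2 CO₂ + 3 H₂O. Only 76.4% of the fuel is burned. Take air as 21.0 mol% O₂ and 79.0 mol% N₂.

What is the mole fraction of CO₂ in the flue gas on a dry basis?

Stoichiometric O₂ = 3.5 × 598 = 2093 mol; O₂ fed = 2093 × 2.081 = 4356 mol.
N₂ fed = 4356 × 79/21 = 16390 mol.
Fuel reacted = 0.764 × 598 → ξ = 456.9 mol.
Outlet (n = n₀ + ν ξ):
  C₂H₆: 598 − 1(456.9) = 141.1
  O₂: 4356 − 3.5(456.9) = 2756
  N₂: 16390 (inert)
  CO₂: 0 + 2(456.9) = 913.7
  H₂O: 0 + 3(456.9) = 1371
Dry total = 20200 mol; y_CO₂ (dry) = 913.7 / 20200 = 0.04524.

0.0452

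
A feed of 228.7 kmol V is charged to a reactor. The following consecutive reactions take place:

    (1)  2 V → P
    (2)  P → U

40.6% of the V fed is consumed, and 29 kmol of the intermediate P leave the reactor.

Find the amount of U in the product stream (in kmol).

Conversion of V: V consumed = 2ξ₁ = 0.406 × 228.7 → ξ₁ = 46.43 kmol.
P balance: n_P = 0 + 1ξ₁ − 1ξ₂ = 29 → ξ₂ = (1·46.43 − 29)/1 = 17.43 kmol.
Outlet amounts (n = n₀ + Σ ν·ξ):
  V: 228.7 − 2(46.43) = 135.8
  P: 0 + 1(46.43) − 1(17.43) = 29
  U: 0 + 1(17.43) = 17.43

17.4 kmol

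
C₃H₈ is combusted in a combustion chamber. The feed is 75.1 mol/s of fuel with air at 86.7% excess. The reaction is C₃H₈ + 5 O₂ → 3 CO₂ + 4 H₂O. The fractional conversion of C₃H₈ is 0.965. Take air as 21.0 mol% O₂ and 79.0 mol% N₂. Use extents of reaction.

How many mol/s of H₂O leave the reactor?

290 mol/s

Stoichiometric O₂ = 5 × 75.1 = 375.5 mol/s; O₂ fed = 375.5 × 1.867 = 701.1 mol/s.
N₂ fed = 701.1 × 79/21 = 2637 mol/s.
Fuel reacted = 0.965 × 75.1 → ξ = 72.47 mol/s.
Outlet (n = n₀ + ν ξ):
  C₃H₈: 75.1 − 1(72.47) = 2.629
  O₂: 701.1 − 5(72.47) = 338.7
  N₂: 2637 (inert)
  CO₂: 0 + 3(72.47) = 217.4
  H₂O: 0 + 4(72.47) = 289.9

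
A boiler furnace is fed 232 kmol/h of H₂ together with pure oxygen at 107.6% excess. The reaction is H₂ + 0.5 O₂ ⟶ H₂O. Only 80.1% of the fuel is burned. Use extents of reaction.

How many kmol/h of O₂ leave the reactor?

Stoichiometric O₂ = 0.5 × 232 = 116 kmol/h; O₂ fed = 116 × 2.076 = 240.8 kmol/h.
Fuel reacted = 0.801 × 232 → ξ = 185.8 kmol/h.
Outlet (n = n₀ + ν ξ):
  H₂: 232 − 1(185.8) = 46.17
  O₂: 240.8 − 0.5(185.8) = 147.9
  H₂O: 0 + 1(185.8) = 185.8

148 kmol/h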